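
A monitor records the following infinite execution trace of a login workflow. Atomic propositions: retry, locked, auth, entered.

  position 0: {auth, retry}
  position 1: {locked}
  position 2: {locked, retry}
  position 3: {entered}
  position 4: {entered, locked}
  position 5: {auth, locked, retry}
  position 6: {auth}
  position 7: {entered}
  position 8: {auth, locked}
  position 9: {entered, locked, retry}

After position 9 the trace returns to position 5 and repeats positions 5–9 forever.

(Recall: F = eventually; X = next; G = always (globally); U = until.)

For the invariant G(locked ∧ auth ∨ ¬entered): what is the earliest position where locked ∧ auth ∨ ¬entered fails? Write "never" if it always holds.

3

Check locked ∧ auth ∨ ¬entered at each position in order: 0 ✓, 1 ✓, 2 ✓.
At position 3 the labels are {entered}, so locked ∧ auth ∨ ¬entered is false there. This is the first violation.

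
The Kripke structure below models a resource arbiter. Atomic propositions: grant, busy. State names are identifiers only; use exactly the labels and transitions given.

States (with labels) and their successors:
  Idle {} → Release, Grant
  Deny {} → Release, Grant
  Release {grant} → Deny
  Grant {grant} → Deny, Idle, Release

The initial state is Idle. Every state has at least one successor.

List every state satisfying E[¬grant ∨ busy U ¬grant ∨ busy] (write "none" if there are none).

{Idle, Deny}

States satisfying ¬grant ∨ busy: {Idle, Deny}.
States satisfying E[¬grant ∨ busy U ¬grant ∨ busy]: {Idle, Deny}.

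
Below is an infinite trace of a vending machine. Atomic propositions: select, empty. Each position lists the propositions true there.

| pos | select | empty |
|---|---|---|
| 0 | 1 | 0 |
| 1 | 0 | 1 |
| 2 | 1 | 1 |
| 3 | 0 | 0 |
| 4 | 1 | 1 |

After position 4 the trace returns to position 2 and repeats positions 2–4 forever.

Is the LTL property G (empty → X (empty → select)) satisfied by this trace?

empty → X (empty → select) holds at every position 0..4, and those are all positions ever visited, so G (empty → X (empty → select)) holds.
Positions where empty holds: 1, 2, 4.
Check X (empty → select) at each: 1→ok, 2→ok, 4→ok.

Yes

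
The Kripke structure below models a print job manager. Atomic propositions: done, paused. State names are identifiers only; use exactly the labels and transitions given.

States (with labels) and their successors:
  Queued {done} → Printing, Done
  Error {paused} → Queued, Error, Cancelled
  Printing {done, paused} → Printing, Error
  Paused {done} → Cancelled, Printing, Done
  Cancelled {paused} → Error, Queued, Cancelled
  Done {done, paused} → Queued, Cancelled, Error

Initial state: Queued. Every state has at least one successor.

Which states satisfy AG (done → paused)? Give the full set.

none

States satisfying done → paused: {Error, Printing, Cancelled, Done}.
States satisfying AG (done → paused): ∅.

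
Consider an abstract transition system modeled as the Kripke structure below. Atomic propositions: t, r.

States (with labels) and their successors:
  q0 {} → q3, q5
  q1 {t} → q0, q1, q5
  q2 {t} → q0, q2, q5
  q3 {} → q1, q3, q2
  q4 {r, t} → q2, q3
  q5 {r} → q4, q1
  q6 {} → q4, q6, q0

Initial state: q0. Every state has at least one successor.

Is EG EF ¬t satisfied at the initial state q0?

Yes

States satisfying EF ¬t: {q0, q1, q2, q3, q4, q5, q6}.
States satisfying EG EF ¬t: {q0, q1, q2, q3, q4, q5, q6}.
q0 ∈ Sat(EG EF ¬t).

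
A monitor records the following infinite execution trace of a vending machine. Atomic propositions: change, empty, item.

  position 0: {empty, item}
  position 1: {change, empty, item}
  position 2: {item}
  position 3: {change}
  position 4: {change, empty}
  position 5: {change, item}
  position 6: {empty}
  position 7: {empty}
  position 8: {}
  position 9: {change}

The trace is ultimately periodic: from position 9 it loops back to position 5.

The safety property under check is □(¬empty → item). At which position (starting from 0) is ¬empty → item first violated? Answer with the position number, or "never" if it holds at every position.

Check ¬empty → item at each position in order: 0 ✓, 1 ✓, 2 ✓.
At position 3 the labels are {change}, so ¬empty → item is false there. This is the first violation.

3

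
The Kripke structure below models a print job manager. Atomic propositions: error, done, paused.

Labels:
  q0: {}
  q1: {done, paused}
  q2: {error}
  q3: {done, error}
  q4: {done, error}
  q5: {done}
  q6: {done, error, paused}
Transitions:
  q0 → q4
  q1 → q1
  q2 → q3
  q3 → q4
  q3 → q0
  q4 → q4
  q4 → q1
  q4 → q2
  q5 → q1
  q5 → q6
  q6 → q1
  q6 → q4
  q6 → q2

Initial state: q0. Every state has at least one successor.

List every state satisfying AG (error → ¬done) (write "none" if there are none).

States satisfying error → ¬done: {q0, q1, q2, q5}.
States satisfying AG (error → ¬done): {q1}.

{q1}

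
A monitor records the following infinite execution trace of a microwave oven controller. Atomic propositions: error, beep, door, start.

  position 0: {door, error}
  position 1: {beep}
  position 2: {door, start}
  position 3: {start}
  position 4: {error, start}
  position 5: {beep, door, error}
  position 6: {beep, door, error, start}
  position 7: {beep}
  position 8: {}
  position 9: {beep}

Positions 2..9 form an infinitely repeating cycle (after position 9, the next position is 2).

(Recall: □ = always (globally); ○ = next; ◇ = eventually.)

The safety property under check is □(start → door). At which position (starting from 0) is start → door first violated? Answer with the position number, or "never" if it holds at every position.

Check start → door at each position in order: 0 ✓, 1 ✓, 2 ✓.
At position 3 the labels are {start}, so start → door is false there. This is the first violation.

3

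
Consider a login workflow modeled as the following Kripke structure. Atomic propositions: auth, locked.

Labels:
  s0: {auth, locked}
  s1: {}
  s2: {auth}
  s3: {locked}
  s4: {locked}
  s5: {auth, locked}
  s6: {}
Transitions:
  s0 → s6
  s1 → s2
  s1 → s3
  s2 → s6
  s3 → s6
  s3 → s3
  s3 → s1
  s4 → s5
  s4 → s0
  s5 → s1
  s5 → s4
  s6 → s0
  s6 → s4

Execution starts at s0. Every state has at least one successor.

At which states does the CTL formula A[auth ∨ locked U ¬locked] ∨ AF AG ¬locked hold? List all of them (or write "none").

States satisfying auth ∨ locked: {s0, s2, s3, s4, s5}.
States satisfying ¬locked: {s1, s2, s6}.
States satisfying A[auth ∨ locked U ¬locked]: {s0, s1, s2, s6}.
States satisfying AG ¬locked: ∅.
States satisfying AF AG ¬locked: ∅.
States satisfying A[auth ∨ locked U ¬locked] ∨ AF AG ¬locked: {s0, s1, s2, s6}.

{s0, s1, s2, s6}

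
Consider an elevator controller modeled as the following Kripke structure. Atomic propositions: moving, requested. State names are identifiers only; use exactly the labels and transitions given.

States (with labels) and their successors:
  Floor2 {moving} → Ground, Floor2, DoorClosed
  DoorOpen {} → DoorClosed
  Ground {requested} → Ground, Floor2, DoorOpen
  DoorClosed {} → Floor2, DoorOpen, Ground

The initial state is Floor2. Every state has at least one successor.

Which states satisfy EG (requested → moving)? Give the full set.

States satisfying requested → moving: {Floor2, DoorOpen, DoorClosed}.
States satisfying EG (requested → moving): {Floor2, DoorOpen, DoorClosed}.

{Floor2, DoorOpen, DoorClosed}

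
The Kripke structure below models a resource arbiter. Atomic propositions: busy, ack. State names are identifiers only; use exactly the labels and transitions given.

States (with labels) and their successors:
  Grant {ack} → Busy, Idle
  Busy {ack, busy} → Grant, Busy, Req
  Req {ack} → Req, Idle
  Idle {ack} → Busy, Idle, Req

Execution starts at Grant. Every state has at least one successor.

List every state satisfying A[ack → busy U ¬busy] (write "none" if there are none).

{Grant, Req, Idle}

States satisfying ack → busy: {Busy}.
States satisfying ¬busy: {Grant, Req, Idle}.
States satisfying A[ack → busy U ¬busy]: {Grant, Req, Idle}.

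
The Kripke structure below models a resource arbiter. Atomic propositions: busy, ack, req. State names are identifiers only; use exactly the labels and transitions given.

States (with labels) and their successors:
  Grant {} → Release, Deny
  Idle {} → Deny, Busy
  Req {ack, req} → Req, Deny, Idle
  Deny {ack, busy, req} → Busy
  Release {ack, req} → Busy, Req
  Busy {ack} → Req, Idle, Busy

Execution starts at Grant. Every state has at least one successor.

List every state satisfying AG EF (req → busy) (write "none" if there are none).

{Grant, Idle, Req, Deny, Release, Busy}

States satisfying EF (req → busy): {Grant, Idle, Req, Deny, Release, Busy}.
States satisfying AG EF (req → busy): {Grant, Idle, Req, Deny, Release, Busy}.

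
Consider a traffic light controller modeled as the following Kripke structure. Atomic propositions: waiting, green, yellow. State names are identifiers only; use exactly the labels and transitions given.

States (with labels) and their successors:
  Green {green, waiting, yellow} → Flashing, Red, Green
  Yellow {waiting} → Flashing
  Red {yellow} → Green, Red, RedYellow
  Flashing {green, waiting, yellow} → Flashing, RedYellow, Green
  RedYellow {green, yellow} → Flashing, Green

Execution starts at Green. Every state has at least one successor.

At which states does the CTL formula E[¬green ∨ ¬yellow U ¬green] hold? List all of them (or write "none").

States satisfying ¬green ∨ ¬yellow: {Yellow, Red}.
States satisfying ¬green: {Yellow, Red}.
States satisfying E[¬green ∨ ¬yellow U ¬green]: {Yellow, Red}.

{Yellow, Red}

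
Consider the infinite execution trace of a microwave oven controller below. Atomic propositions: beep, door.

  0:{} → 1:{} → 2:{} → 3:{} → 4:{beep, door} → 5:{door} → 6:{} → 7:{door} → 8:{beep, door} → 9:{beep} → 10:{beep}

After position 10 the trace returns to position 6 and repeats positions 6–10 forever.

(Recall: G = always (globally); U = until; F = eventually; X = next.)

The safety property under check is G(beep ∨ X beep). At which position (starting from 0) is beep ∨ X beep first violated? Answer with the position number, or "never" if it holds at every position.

0

At position 0 the labels are {} and the next position 1 has {}, so beep ∨ X beep is false there. This is the first violation.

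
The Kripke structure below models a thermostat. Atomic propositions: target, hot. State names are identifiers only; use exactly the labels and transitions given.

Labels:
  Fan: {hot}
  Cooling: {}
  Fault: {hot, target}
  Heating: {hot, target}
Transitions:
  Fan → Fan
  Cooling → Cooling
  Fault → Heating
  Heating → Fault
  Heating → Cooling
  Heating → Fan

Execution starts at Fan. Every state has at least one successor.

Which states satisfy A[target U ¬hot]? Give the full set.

States satisfying target: {Fault, Heating}.
States satisfying ¬hot: {Cooling}.
States satisfying A[target U ¬hot]: {Cooling}.

{Cooling}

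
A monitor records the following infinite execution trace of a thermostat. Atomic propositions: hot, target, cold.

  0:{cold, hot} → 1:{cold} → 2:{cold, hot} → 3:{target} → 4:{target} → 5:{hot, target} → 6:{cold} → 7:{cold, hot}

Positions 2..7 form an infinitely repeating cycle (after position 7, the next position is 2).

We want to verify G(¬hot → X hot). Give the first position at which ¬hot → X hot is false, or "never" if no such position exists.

Check ¬hot → X hot at each position in order: 0 ✓, 1 ✓, 2 ✓.
At position 3 the labels are {target} and the next position 4 has {target}, so ¬hot → X hot is false there. This is the first violation.

3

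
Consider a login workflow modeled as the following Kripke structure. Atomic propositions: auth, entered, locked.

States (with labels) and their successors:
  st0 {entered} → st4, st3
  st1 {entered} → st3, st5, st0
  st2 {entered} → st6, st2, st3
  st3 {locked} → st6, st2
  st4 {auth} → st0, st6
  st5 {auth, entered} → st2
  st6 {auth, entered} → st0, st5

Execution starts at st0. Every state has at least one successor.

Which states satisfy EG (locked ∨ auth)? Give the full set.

none

States satisfying locked ∨ auth: {st3, st4, st5, st6}.
States satisfying EG (locked ∨ auth): ∅.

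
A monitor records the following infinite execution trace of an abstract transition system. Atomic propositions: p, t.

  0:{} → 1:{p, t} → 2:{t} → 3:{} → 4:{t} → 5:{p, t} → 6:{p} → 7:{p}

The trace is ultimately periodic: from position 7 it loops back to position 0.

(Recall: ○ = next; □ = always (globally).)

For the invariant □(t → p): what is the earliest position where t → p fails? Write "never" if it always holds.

Check t → p at each position in order: 0 ✓, 1 ✓.
At position 2 the labels are {t}, so t → p is false there. This is the first violation.

2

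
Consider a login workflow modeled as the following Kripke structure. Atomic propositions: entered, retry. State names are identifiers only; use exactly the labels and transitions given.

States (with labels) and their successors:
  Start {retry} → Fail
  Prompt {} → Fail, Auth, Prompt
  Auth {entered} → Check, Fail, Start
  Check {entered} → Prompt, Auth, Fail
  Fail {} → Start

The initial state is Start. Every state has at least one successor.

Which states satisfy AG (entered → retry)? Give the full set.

{Start, Fail}

States satisfying entered → retry: {Start, Prompt, Fail}.
States satisfying AG (entered → retry): {Start, Fail}.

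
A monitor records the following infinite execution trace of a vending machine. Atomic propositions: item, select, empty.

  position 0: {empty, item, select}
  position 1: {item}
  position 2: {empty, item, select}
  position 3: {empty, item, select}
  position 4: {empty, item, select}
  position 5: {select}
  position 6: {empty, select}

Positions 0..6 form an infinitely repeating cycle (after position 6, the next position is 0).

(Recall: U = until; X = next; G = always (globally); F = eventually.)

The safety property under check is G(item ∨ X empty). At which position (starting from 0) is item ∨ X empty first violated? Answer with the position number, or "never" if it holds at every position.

item ∨ X empty holds at every position 0..6, and those are all the positions the trace ever visits, so the invariant G(item ∨ X empty) is never violated.

never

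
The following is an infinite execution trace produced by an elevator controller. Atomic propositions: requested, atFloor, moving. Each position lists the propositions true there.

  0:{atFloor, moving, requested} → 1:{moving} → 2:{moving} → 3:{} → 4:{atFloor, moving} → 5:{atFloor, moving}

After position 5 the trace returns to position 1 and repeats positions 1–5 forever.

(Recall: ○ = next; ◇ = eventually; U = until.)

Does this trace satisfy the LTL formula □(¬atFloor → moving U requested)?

¬atFloor → moving U requested must hold at every position from 0 onward. It fails at position 1, so □(¬atFloor → moving U requested) is false.
Positions where ¬atFloor holds: 1, 2, 3.
Check moving U requested at each: 1→fails, 2→fails, 3→fails.

No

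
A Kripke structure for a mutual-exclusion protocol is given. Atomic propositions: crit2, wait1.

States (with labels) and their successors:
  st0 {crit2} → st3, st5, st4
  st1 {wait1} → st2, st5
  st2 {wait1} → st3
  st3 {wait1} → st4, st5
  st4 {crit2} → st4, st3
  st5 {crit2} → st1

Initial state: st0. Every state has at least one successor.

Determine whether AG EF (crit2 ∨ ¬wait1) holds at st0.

Yes

States satisfying EF (crit2 ∨ ¬wait1): {st0, st1, st2, st3, st4, st5}.
States satisfying AG EF (crit2 ∨ ¬wait1): {st0, st1, st2, st3, st4, st5}.
Every state reachable from st0 satisfies EF (crit2 ∨ ¬wait1).
st0 ∈ Sat(AG EF (crit2 ∨ ¬wait1)).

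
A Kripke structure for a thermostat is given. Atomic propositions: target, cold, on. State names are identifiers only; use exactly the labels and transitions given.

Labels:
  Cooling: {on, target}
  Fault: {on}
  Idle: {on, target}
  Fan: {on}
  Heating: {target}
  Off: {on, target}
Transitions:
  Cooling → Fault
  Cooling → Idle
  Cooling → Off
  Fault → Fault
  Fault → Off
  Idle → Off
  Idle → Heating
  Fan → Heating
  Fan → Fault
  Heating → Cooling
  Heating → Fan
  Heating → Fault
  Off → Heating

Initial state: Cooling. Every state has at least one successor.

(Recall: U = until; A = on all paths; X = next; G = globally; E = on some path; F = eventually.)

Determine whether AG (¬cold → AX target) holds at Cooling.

Violated

States satisfying ¬cold → AX target: {Idle, Off}.
States satisfying AG (¬cold → AX target): ∅.
Cooling is reachable from Cooling and violates ¬cold → AX target, so AG fails at Cooling.
Cooling ∉ Sat(AG (¬cold → AX target)).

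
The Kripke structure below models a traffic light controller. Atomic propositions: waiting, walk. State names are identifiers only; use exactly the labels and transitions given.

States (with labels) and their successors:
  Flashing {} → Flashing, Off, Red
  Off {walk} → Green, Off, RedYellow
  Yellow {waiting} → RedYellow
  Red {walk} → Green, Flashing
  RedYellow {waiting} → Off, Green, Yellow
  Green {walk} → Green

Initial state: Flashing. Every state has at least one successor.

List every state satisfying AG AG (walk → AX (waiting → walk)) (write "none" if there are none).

{Green}

States satisfying AG (walk → AX (waiting → walk)): {Green}.
States satisfying AG AG (walk → AX (waiting → walk)): {Green}.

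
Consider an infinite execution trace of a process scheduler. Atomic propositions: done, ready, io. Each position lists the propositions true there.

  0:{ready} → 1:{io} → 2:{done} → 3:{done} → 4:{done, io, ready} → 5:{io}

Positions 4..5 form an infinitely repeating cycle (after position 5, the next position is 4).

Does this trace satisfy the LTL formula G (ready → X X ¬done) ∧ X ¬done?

No

ready → X X ¬done must hold at every position from 0 onward. It fails at position 0, so G (ready → X X ¬done) is false.
Positions where ready holds: 0, 4.
Check X X ¬done at each: 0→fails, 4→fails.
The position after 0 is 1; ¬done is true there.
At position 0: G (ready → X X ¬done) is false; X ¬done is true; so G (ready → X X ¬done) ∧ X ¬done is false.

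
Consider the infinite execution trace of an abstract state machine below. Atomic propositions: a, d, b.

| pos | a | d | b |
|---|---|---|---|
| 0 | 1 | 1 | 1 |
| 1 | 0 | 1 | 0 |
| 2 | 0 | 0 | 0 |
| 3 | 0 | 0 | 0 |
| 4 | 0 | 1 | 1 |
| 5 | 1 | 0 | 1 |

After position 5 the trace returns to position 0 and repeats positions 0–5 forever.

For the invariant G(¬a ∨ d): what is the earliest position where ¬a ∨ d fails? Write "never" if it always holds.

5

Check ¬a ∨ d at each position in order: 0 ✓, 1 ✓, 2 ✓, 3 ✓, 4 ✓.
At position 5 the labels are {a, b}, so ¬a ∨ d is false there. This is the first violation.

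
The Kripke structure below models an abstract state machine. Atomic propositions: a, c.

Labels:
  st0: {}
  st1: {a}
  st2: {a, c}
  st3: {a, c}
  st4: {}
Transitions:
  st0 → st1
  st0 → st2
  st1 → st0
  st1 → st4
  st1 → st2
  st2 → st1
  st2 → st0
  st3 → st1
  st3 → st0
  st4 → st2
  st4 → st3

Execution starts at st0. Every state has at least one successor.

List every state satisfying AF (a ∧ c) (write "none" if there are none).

States satisfying a ∧ c: {st2, st3}.
States satisfying AF (a ∧ c): {st2, st3, st4}.

{st2, st3, st4}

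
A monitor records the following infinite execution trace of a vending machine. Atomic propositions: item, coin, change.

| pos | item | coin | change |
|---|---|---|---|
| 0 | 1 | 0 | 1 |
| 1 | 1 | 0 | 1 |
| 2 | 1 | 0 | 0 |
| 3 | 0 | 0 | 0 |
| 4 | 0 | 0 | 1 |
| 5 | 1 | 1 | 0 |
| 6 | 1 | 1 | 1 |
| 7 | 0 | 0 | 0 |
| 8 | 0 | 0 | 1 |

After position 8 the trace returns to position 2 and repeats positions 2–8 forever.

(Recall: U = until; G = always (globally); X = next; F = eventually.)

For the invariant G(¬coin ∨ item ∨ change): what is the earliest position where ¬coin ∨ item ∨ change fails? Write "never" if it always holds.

never

¬coin ∨ item ∨ change holds at every position 0..8, and those are all the positions the trace ever visits, so the invariant G(¬coin ∨ item ∨ change) is never violated.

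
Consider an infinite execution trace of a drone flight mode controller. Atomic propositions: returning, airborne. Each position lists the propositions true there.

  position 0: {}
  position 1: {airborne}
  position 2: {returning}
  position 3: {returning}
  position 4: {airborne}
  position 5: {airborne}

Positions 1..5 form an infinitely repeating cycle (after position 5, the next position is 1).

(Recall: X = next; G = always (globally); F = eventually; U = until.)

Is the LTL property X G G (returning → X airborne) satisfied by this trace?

No

The position after 0 is 1; G G (returning → X airborne) is false there.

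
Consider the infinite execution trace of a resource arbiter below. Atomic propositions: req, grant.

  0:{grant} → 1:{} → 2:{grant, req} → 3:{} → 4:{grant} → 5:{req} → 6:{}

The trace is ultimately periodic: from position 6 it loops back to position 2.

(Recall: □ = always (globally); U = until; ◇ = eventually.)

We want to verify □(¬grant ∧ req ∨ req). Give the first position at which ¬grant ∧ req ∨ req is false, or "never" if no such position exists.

0

At position 0 the labels are {grant}, so ¬grant ∧ req ∨ req is false there. This is the first violation.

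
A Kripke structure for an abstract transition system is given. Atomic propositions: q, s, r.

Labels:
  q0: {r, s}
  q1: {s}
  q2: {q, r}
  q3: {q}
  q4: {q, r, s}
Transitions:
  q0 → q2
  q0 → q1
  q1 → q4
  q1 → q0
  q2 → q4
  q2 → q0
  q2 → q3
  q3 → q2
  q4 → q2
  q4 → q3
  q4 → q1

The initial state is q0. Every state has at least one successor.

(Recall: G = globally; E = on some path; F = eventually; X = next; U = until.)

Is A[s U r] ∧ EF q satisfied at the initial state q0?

Satisfied

States satisfying s: {q0, q1, q4}.
States satisfying r: {q0, q2, q4}.
States satisfying A[s U r]: {q0, q1, q2, q4}.
States satisfying q: {q2, q3, q4}.
States satisfying EF q: {q0, q1, q2, q3, q4}.
States satisfying A[s U r] ∧ EF q: {q0, q1, q2, q4}.
q0 ∈ Sat(A[s U r] ∧ EF q).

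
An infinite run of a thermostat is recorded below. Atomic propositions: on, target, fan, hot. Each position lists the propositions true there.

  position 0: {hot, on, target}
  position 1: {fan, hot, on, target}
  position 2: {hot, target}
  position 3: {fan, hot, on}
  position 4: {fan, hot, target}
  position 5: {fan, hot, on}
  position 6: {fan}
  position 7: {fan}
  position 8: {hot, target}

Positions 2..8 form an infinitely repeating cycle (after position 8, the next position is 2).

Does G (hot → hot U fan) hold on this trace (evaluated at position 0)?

hot → hot U fan holds at every position 0..8, and those are all positions ever visited, so G (hot → hot U fan) holds.
Positions where hot holds: 0, 1, 2, 3, 4, 5, 8.
Check hot U fan at each: 0→ok, 1→ok, 2→ok, 3→ok, 4→ok, 5→ok, 8→ok.

Satisfied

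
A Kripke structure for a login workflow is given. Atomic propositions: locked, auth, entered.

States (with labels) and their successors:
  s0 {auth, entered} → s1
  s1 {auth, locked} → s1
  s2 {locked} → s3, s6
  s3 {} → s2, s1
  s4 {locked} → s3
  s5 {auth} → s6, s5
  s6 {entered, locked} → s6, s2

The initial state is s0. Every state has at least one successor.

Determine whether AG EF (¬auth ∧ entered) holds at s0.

Violated

States satisfying EF (¬auth ∧ entered): {s2, s3, s4, s5, s6}.
States satisfying AG EF (¬auth ∧ entered): ∅.
s0 is reachable from s0 and violates EF (¬auth ∧ entered), so AG fails at s0.
s0 ∉ Sat(AG EF (¬auth ∧ entered)).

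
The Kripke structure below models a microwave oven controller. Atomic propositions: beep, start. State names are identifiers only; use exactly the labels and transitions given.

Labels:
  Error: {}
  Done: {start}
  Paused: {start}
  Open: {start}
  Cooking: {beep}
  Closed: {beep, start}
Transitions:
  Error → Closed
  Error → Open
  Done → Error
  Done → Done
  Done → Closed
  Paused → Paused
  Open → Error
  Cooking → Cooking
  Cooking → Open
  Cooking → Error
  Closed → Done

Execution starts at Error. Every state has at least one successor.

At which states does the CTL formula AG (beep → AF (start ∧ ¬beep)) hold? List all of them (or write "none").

States satisfying beep → AF (start ∧ ¬beep): {Error, Done, Paused, Open, Closed}.
States satisfying AG (beep → AF (start ∧ ¬beep)): {Error, Done, Paused, Open, Closed}.

{Error, Done, Paused, Open, Closed}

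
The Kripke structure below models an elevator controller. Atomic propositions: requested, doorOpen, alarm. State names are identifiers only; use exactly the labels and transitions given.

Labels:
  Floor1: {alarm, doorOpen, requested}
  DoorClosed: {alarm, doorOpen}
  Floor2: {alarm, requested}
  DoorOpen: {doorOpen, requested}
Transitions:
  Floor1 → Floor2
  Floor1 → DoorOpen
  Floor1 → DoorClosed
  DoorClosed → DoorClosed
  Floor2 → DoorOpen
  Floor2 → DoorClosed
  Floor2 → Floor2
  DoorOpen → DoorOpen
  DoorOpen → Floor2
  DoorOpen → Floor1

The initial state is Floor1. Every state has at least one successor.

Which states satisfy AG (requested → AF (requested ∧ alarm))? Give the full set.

States satisfying requested → AF (requested ∧ alarm): {Floor1, DoorClosed, Floor2}.
States satisfying AG (requested → AF (requested ∧ alarm)): {DoorClosed}.

{DoorClosed}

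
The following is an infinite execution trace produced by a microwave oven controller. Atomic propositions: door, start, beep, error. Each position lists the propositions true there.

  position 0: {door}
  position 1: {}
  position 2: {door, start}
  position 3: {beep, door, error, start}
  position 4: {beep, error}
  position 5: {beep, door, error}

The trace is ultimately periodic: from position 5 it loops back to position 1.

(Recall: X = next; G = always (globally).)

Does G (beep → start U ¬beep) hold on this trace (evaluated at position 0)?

No

beep → start U ¬beep must hold at every position from 0 onward. It fails at position 3, so G (beep → start U ¬beep) is false.
Positions where beep holds: 3, 4, 5.
Check start U ¬beep at each: 3→fails, 4→fails, 5→fails.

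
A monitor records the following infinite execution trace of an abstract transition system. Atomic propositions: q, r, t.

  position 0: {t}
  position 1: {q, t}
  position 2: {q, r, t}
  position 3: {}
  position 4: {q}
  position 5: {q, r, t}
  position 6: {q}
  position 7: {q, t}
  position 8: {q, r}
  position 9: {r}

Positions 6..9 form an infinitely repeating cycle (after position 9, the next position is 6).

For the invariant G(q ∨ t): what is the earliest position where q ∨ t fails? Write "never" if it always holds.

3

Check q ∨ t at each position in order: 0 ✓, 1 ✓, 2 ✓.
At position 3 the labels are {}, so q ∨ t is false there. This is the first violation.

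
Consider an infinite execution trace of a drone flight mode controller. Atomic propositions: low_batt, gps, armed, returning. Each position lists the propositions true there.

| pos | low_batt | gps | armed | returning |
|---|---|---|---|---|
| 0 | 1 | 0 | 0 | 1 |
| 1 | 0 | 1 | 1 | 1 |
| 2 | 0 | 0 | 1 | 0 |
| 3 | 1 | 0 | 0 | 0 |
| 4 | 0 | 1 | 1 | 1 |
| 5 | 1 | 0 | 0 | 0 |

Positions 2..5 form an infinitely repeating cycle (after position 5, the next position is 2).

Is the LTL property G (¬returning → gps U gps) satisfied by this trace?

¬returning → gps U gps must hold at every position from 0 onward. It fails at position 2, so G (¬returning → gps U gps) is false.
Positions where ¬returning holds: 2, 3, 5.
Check gps U gps at each: 2→fails, 3→fails, 5→fails.

Does not hold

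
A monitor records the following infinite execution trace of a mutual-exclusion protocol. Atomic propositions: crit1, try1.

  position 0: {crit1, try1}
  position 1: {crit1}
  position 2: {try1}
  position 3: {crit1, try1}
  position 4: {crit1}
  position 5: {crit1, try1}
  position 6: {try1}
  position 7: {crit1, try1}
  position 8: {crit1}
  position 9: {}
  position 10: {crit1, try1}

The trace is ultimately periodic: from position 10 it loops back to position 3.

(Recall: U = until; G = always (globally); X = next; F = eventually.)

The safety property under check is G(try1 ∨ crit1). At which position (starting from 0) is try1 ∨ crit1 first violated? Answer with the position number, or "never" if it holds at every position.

9

Check try1 ∨ crit1 at each position in order: 0 ✓, 1 ✓, 2 ✓, 3 ✓, 4 ✓, 5 ✓, 6 ✓, 7 ✓, 8 ✓.
At position 9 the labels are {}, so try1 ∨ crit1 is false there. This is the first violation.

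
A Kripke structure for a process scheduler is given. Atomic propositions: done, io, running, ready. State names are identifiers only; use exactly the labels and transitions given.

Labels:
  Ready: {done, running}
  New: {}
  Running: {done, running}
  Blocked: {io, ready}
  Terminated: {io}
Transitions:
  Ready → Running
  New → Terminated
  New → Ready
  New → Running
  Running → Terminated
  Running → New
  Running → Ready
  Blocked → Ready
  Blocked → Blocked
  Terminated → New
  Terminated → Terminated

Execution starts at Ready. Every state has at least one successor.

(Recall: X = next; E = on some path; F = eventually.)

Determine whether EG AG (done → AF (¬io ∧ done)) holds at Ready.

Yes

States satisfying AG (done → AF (¬io ∧ done)): {Ready, New, Running, Blocked, Terminated}.
States satisfying EG AG (done → AF (¬io ∧ done)): {Ready, New, Running, Blocked, Terminated}.
Ready ∈ Sat(EG AG (done → AF (¬io ∧ done))).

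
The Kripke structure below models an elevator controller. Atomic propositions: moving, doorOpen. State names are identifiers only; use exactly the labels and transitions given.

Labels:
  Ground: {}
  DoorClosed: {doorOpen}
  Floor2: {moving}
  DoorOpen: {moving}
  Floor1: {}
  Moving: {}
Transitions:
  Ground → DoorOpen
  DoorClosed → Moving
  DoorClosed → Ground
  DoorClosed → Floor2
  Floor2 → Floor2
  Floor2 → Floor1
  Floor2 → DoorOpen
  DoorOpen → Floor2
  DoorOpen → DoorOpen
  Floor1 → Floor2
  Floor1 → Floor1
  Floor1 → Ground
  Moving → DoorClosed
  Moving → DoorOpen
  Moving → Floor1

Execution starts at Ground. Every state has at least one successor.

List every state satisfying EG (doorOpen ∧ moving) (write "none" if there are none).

none

States satisfying doorOpen ∧ moving: ∅.
States satisfying EG (doorOpen ∧ moving): ∅.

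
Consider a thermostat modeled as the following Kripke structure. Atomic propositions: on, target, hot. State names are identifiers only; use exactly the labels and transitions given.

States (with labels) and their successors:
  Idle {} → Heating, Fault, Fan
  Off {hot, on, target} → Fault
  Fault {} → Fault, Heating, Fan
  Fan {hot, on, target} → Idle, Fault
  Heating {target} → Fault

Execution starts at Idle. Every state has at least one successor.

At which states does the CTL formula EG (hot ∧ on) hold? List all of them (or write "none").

none

States satisfying hot ∧ on: {Off, Fan}.
States satisfying EG (hot ∧ on): ∅.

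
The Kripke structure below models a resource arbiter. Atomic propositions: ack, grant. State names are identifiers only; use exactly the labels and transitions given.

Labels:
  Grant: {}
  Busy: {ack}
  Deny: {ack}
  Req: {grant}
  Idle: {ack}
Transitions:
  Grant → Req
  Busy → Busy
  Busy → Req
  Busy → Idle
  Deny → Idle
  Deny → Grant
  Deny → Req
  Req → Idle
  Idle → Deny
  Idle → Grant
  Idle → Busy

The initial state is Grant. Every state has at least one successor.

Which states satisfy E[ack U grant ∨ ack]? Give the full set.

States satisfying ack: {Busy, Deny, Idle}.
States satisfying grant ∨ ack: {Busy, Deny, Req, Idle}.
States satisfying E[ack U grant ∨ ack]: {Busy, Deny, Req, Idle}.

{Busy, Deny, Req, Idle}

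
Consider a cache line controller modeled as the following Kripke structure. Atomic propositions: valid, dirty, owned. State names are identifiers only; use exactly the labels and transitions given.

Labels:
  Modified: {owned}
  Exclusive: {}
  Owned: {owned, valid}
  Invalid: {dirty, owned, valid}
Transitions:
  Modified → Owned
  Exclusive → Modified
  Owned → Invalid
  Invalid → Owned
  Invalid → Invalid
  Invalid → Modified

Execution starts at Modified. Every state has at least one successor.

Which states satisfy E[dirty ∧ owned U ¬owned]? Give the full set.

States satisfying dirty ∧ owned: {Invalid}.
States satisfying ¬owned: {Exclusive}.
States satisfying E[dirty ∧ owned U ¬owned]: {Exclusive}.

{Exclusive}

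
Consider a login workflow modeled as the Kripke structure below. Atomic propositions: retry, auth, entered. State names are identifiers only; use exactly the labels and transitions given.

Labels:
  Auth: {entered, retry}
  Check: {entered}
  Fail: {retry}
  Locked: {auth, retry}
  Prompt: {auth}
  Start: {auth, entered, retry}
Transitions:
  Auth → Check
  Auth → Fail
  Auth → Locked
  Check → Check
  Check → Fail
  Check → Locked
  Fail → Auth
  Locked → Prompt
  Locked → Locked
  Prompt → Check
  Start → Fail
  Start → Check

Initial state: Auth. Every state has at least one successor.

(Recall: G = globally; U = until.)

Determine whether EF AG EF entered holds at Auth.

Satisfied

States satisfying AG EF entered: {Auth, Check, Fail, Locked, Prompt, Start}.
States satisfying EF AG EF entered: {Auth, Check, Fail, Locked, Prompt, Start}.
Some path from Auth reaches a state where AG EF entered holds.
Auth ∈ Sat(EF AG EF entered).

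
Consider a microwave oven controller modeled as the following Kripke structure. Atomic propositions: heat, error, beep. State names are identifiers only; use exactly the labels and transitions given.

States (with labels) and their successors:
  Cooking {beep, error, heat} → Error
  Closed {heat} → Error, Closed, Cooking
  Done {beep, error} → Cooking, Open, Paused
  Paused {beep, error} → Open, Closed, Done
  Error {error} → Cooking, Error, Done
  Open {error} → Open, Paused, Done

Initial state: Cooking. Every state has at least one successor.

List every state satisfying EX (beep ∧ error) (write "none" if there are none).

States satisfying beep ∧ error: {Cooking, Done, Paused}.
States satisfying EX (beep ∧ error): {Closed, Done, Paused, Error, Open}.

{Closed, Done, Paused, Error, Open}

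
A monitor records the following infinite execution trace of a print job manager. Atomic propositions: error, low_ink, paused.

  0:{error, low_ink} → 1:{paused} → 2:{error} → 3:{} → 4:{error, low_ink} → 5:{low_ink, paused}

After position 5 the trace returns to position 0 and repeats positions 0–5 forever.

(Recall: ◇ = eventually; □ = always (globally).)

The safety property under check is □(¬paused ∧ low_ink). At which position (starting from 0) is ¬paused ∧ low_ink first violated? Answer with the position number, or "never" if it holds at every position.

1

Check ¬paused ∧ low_ink at each position in order: 0 ✓.
At position 1 the labels are {paused}, so ¬paused ∧ low_ink is false there. This is the first violation.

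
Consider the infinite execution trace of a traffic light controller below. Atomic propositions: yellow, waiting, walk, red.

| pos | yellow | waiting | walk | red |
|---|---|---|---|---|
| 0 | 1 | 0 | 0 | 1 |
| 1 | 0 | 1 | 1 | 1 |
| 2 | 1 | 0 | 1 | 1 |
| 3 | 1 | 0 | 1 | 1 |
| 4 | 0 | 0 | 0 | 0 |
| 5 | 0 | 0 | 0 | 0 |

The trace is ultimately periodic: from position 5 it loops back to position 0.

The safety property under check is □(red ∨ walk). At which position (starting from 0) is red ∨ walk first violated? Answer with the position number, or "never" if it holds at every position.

Check red ∨ walk at each position in order: 0 ✓, 1 ✓, 2 ✓, 3 ✓.
At position 4 the labels are {}, so red ∨ walk is false there. This is the first violation.

4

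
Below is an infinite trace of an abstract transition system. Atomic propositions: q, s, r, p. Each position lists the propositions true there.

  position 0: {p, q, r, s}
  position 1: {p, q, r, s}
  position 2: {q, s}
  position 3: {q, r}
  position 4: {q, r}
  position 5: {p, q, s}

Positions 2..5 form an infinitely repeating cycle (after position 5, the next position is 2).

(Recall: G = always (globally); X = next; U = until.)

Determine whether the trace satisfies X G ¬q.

No

The position after 0 is 1; G ¬q is false there.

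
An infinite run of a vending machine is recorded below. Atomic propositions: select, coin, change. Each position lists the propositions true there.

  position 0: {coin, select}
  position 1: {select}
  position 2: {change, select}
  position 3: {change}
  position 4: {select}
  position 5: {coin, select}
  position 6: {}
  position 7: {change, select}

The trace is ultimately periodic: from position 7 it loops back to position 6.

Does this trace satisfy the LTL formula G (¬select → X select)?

Yes

¬select → X select holds at every position 0..7, and those are all positions ever visited, so G (¬select → X select) holds.
Positions where ¬select holds: 3, 6.
Check X select at each: 3→ok, 6→ok.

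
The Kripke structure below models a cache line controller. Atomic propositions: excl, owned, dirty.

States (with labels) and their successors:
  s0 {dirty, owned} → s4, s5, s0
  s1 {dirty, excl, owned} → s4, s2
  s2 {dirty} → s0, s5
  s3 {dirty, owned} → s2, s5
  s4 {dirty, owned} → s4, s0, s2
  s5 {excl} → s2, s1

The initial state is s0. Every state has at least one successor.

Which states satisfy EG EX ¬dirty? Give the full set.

States satisfying EX ¬dirty: {s0, s2, s3}.
States satisfying EG EX ¬dirty: {s0, s2, s3}.

{s0, s2, s3}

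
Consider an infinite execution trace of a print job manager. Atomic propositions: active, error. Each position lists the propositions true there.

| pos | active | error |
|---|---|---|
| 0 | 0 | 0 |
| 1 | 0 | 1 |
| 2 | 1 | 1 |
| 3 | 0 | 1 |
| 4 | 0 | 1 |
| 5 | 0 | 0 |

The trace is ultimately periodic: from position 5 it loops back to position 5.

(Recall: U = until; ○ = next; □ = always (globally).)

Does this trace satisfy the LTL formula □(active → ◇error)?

active → ◇error holds at every position 0..5, and those are all positions ever visited, so □(active → ◇error) holds.
Positions where active holds: 2.
Check ◇error at each: 2→ok.

Satisfied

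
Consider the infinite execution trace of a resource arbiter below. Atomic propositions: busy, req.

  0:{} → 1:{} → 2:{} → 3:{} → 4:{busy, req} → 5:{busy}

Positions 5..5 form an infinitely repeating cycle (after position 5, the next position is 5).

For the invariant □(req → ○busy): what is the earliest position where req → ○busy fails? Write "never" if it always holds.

never

req → ○busy holds at every position 0..5, and those are all the positions the trace ever visits, so the invariant □(req → ○busy) is never violated.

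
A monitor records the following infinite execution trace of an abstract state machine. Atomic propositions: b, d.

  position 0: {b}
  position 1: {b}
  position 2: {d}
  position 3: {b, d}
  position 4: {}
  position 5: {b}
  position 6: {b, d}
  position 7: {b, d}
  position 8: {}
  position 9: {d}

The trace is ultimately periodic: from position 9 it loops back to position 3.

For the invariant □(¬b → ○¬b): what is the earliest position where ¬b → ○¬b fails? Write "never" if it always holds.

Check ¬b → ○¬b at each position in order: 0 ✓, 1 ✓.
At position 2 the labels are {d} and the next position 3 has {b, d}, so ¬b → ○¬b is false there. This is the first violation.

2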